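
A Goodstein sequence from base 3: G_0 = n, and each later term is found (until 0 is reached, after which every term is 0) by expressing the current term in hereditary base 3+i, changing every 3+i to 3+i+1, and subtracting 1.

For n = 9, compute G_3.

G_0 = 9. HB_3(9) = 3^2. Bump = 16. G_1 = 15.
G_1 = 15. HB_4(15) = 3·4 + 3. Bump = 18. G_2 = 17.
G_2 = 17. HB_5(17) = 3·5 + 2. Bump = 20. G_3 = 19.
G_3 = 19. HB_6(19) = 3·6 + 1. Bump = 22. G_4 = 21.

19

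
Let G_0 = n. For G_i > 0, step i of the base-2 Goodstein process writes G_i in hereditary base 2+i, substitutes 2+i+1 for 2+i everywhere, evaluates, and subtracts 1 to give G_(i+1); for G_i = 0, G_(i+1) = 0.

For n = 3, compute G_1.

3

step 0: 3 = 2 + 1; sub 3 for 2: 3 + 1; = 4; G_1 = 4−1 = 3
step 1: 3 = 3; sub 4 for 3: 4; = 4; G_2 = 4−1 = 3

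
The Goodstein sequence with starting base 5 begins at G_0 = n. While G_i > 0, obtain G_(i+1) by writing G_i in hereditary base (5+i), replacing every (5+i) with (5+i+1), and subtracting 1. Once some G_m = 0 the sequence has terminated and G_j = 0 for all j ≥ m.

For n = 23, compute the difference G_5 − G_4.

i=0: 23 = 4·5 + 3 (b=5); 5→6: 4·6 + 3 = 27; 27−1 = 26
i=1: 26 = 4·6 + 2 (b=6); 6→7: 4·7 + 2 = 30; 30−1 = 29
i=2: 29 = 4·7 + 1 (b=7); 7→8: 4·8 + 1 = 33; 33−1 = 32
i=3: 32 = 4·8 (b=8); 8→9: 4·9 = 36; 36−1 = 35
i=4: 35 = 3·9 + 8 (b=9); 9→10: 3·10 + 8 = 38; 38−1 = 37

2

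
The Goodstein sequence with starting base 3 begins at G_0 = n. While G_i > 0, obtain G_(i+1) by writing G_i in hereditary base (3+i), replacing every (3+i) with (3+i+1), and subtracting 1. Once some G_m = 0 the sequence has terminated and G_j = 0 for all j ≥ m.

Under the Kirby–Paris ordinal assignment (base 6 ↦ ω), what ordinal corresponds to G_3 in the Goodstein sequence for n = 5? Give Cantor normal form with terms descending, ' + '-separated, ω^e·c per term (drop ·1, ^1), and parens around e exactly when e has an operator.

5

G_0=5  [base 3] 3 + 2  →[3↦4]→  4 + 2 = 6  −1 ⇒ G_1=5
G_1=5  [base 4] 4 + 1  →[4↦5]→  5 + 1 = 6  −1 ⇒ G_2=5
G_2=5  [base 5] 5  →[5↦6]→  6 = 6  −1 ⇒ G_3=5
G_3=5  [base 6] 5  →[6↦7]→  5 = 5  −1 ⇒ G_4=4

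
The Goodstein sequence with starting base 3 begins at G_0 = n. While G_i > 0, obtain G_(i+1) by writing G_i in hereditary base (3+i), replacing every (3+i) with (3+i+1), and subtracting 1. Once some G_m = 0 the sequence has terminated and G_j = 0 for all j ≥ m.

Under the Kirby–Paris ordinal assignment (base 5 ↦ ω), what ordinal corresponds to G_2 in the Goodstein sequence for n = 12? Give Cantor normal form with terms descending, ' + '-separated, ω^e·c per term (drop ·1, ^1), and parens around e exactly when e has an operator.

G_0=12  [base 3] 3^2 + 3  →[3↦4]→  4^2 + 4 = 20  −1 ⇒ G_1=19
G_1=19  [base 4] 4^2 + 3  →[4↦5]→  5^2 + 3 = 28  −1 ⇒ G_2=27

ω^2 + 2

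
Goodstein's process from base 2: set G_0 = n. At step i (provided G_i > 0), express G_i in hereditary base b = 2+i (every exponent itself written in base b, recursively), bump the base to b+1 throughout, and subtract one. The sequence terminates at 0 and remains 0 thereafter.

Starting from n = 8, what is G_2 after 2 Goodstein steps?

553

G_0=8  [base 2] 2^(2 + 1)  →[2↦3]→  3^(3 + 1) = 81  −1 ⇒ G_1=80
G_1=80  [base 3] 2·3^3 + 2·3^2 + 2·3 + 2  →[3↦4]→  2·4^4 + 2·4^2 + 2·4 + 2 = 554  −1 ⇒ G_2=553
G_2=553  [base 4] 2·4^4 + 2·4^2 + 2·4 + 1  →[4↦5]→  2·5^5 + 2·5^2 + 2·5 + 1 = 6311  −1 ⇒ G_3=6310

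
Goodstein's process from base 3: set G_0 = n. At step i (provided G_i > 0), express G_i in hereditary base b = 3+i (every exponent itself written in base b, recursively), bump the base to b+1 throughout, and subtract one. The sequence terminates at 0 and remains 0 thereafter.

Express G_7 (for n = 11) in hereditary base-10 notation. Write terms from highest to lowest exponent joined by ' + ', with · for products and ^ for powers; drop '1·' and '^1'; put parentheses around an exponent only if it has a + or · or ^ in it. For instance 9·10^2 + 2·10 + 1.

5·10 + 1

(0) 11|_3 = 3^2 + 2 ↦ 4^2 + 2|_4 = 18 ⇒ 17
(1) 17|_4 = 4^2 + 1 ↦ 5^2 + 1|_5 = 26 ⇒ 25
(2) 25|_5 = 5^2 ↦ 6^2|_6 = 36 ⇒ 35
(3) 35|_6 = 5·6 + 5 ↦ 5·7 + 5|_7 = 40 ⇒ 39
(4) 39|_7 = 5·7 + 4 ↦ 5·8 + 4|_8 = 44 ⇒ 43
(5) 43|_8 = 5·8 + 3 ↦ 5·9 + 3|_9 = 48 ⇒ 47
(6) 47|_9 = 5·9 + 2 ↦ 5·10 + 2|_10 = 52 ⇒ 51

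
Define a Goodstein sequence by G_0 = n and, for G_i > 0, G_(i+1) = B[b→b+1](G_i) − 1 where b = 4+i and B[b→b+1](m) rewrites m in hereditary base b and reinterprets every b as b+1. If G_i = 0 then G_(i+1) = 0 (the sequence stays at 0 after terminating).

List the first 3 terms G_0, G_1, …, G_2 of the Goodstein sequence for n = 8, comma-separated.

8, 9, 9

[0] 8 ≡ 2·4 (base 4). Lift 5: 10. −1: 9.
[1] 9 ≡ 5 + 4 (base 5). Lift 6: 10. −1: 9.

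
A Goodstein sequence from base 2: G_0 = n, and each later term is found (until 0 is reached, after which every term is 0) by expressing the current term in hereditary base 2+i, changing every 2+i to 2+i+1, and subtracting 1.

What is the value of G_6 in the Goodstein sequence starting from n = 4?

base 2: 4 = 2^2; at 3: 3^3 = 27; next = 26
base 3: 26 = 2·3^2 + 2·3 + 2; at 4: 2·4^2 + 2·4 + 2 = 42; next = 41
base 4: 41 = 2·4^2 + 2·4 + 1; at 5: 2·5^2 + 2·5 + 1 = 61; next = 60
base 5: 60 = 2·5^2 + 2·5; at 6: 2·6^2 + 2·6 = 84; next = 83
base 6: 83 = 2·6^2 + 6 + 5; at 7: 2·7^2 + 7 + 5 = 110; next = 109
base 7: 109 = 2·7^2 + 7 + 4; at 8: 2·8^2 + 8 + 4 = 140; next = 139

139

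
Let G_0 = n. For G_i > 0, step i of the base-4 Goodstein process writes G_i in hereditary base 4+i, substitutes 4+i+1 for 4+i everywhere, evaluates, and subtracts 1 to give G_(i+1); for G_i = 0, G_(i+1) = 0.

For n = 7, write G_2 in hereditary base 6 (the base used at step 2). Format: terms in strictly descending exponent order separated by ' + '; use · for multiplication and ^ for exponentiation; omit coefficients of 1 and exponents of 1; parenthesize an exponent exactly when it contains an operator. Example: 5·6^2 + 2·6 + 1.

7 —HB4→ 4 + 3 —bump→ 5 + 3 = 8 —(−1)→ 7
7 —HB5→ 5 + 2 —bump→ 6 + 2 = 8 —(−1)→ 7
7 —HB6→ 6 + 1 —bump→ 7 + 1 = 8 —(−1)→ 7

6 + 1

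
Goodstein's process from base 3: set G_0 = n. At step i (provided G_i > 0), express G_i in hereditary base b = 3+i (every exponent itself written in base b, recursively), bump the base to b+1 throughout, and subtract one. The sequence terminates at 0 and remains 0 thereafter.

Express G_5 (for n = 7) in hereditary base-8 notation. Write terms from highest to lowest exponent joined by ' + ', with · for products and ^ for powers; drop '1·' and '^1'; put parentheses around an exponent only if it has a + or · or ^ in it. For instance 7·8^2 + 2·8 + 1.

8 + 1

base 3: 7 = 2·3 + 1; at 4: 2·4 + 1 = 9; next = 8
base 4: 8 = 2·4; at 5: 2·5 = 10; next = 9
base 5: 9 = 5 + 4; at 6: 6 + 4 = 10; next = 9
base 6: 9 = 6 + 3; at 7: 7 + 3 = 10; next = 9
base 7: 9 = 7 + 2; at 8: 8 + 2 = 10; next = 9
base 8: 9 = 8 + 1; at 9: 9 + 1 = 10; next = 9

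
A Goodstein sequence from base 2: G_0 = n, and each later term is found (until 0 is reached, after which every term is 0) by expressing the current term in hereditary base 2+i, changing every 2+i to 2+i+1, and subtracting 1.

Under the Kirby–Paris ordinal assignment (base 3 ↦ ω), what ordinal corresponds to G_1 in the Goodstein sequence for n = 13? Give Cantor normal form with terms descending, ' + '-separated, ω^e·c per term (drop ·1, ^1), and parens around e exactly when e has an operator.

step 0: 13 = 2^(2 + 1) + 2^2 + 1; sub 3 for 2: 3^(3 + 1) + 3^3 + 1; = 109; G_1 = 109−1 = 108
step 1: 108 = 3^(3 + 1) + 3^3; sub 4 for 3: 4^(4 + 1) + 4^4; = 1280; G_2 = 1280−1 = 1279

ω^(ω + 1) + ω^ω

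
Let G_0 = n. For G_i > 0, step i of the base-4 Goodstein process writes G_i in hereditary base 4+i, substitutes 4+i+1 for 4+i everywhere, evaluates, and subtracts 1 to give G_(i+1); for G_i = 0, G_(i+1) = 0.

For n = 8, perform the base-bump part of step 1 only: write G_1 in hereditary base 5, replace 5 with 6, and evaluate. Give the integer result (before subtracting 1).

base 4: 8 = 2·4; at 5: 2·5 = 10; next = 9
base 5: 9 = 5 + 4; at 6: 6 + 4 = 10; next = 9

10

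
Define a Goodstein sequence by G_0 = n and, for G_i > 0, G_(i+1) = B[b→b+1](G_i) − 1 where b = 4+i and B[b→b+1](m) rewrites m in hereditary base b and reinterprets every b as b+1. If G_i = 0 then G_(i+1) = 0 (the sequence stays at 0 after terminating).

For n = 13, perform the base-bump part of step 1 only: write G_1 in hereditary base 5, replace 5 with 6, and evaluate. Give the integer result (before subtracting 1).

18

step 0: 13 = 3·4 + 1; sub 5 for 4: 3·5 + 1; = 16; G_1 = 16−1 = 15
step 1: 15 = 3·5; sub 6 for 5: 3·6; = 18; G_2 = 18−1 = 17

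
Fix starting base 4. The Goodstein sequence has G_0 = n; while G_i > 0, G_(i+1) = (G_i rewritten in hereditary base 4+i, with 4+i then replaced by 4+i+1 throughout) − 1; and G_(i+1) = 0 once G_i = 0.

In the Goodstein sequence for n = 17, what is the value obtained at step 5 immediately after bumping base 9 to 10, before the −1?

52

G_0 = 17. HB_4(17) = 4^2 + 1. Bump = 26. G_1 = 25.
G_1 = 25. HB_5(25) = 5^2. Bump = 36. G_2 = 35.
G_2 = 35. HB_6(35) = 5·6 + 5. Bump = 40. G_3 = 39.
G_3 = 39. HB_7(39) = 5·7 + 4. Bump = 44. G_4 = 43.
G_4 = 43. HB_8(43) = 5·8 + 3. Bump = 48. G_5 = 47.
G_5 = 47. HB_9(47) = 5·9 + 2. Bump = 52. G_6 = 51.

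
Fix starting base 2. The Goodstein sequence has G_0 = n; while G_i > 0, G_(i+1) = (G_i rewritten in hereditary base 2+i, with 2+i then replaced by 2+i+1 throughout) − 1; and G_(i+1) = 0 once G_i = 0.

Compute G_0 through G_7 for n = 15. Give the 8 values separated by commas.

G_0=15  [base 2] 2^(2 + 1) + 2^2 + 2 + 1  →[2↦3]→  3^(3 + 1) + 3^3 + 3 + 1 = 112  −1 ⇒ G_1=111
G_1=111  [base 3] 3^(3 + 1) + 3^3 + 3  →[3↦4]→  4^(4 + 1) + 4^4 + 4 = 1284  −1 ⇒ G_2=1283
G_2=1283  [base 4] 4^(4 + 1) + 4^4 + 3  →[4↦5]→  5^(5 + 1) + 5^5 + 3 = 18753  −1 ⇒ G_3=18752
G_3=18752  [base 5] 5^(5 + 1) + 5^5 + 2  →[5↦6]→  6^(6 + 1) + 6^6 + 2 = 326594  −1 ⇒ G_4=326593
G_4=326593  [base 6] 6^(6 + 1) + 6^6 + 1  →[6↦7]→  7^(7 + 1) + 7^7 + 1 = 6588345  −1 ⇒ G_5=6588344
G_5=6588344  [base 7] 7^(7 + 1) + 7^7  →[7↦8]→  8^(8 + 1) + 8^8 = 150994944  −1 ⇒ G_6=150994943
G_6=150994943  [base 8] 8^(8 + 1) + 7·8^7 + 7·8^6 + 7·8^5 + 7·8^4 + 7·8^3 + 7·8^2 + 7·8 + 7  →[8↦9]→  9^(9 + 1) + 7·9^7 + 7·9^6 + 7·9^5 + 7·9^4 + 7·9^3 + 7·9^2 + 7·9 + 7 = 3524450281  −1 ⇒ G_7=3524450280

15, 111, 1283, 18752, 326593, 6588344, 150994943, 3524450280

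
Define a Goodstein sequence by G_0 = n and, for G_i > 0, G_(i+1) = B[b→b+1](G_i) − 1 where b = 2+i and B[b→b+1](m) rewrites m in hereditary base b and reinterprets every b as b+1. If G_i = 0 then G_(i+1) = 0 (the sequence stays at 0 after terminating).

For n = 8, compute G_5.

1647195

step 0: 8 = 2^(2 + 1); sub 3 for 2: 3^(3 + 1); = 81; G_1 = 81−1 = 80
step 1: 80 = 2·3^3 + 2·3^2 + 2·3 + 2; sub 4 for 3: 2·4^4 + 2·4^2 + 2·4 + 2; = 554; G_2 = 554−1 = 553
step 2: 553 = 2·4^4 + 2·4^2 + 2·4 + 1; sub 5 for 4: 2·5^5 + 2·5^2 + 2·5 + 1; = 6311; G_3 = 6311−1 = 6310
step 3: 6310 = 2·5^5 + 2·5^2 + 2·5; sub 6 for 5: 2·6^6 + 2·6^2 + 2·6; = 93396; G_4 = 93396−1 = 93395
step 4: 93395 = 2·6^6 + 2·6^2 + 6 + 5; sub 7 for 6: 2·7^7 + 2·7^2 + 7 + 5; = 1647196; G_5 = 1647196−1 = 1647195
step 5: 1647195 = 2·7^7 + 2·7^2 + 7 + 4; sub 8 for 7: 2·8^8 + 2·8^2 + 8 + 4; = 33554572; G_6 = 33554572−1 = 33554571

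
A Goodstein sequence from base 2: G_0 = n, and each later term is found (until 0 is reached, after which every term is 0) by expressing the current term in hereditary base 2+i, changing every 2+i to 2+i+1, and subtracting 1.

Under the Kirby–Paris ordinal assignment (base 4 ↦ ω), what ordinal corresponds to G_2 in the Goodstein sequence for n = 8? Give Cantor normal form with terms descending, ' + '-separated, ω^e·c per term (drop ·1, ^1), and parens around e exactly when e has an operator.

i=0: 8 = 2^(2 + 1) (b=2); 2→3: 3^(3 + 1) = 81; 81−1 = 80
i=1: 80 = 2·3^3 + 2·3^2 + 2·3 + 2 (b=3); 3→4: 2·4^4 + 2·4^2 + 2·4 + 2 = 554; 554−1 = 553
i=2: 553 = 2·4^4 + 2·4^2 + 2·4 + 1 (b=4); 4→5: 2·5^5 + 2·5^2 + 2·5 + 1 = 6311; 6311−1 = 6310

ω^ω·2 + ω^2·2 + ω·2 + 1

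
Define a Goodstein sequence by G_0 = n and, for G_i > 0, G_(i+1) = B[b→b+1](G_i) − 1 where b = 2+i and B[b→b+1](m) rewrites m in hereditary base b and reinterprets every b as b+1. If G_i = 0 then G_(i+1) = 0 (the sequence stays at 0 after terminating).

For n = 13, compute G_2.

G_0=13  [base 2] 2^(2 + 1) + 2^2 + 1  →[2↦3]→  3^(3 + 1) + 3^3 + 1 = 109  −1 ⇒ G_1=108
G_1=108  [base 3] 3^(3 + 1) + 3^3  →[3↦4]→  4^(4 + 1) + 4^4 = 1280  −1 ⇒ G_2=1279
G_2=1279  [base 4] 4^(4 + 1) + 3·4^3 + 3·4^2 + 3·4 + 3  →[4↦5]→  5^(5 + 1) + 3·5^3 + 3·5^2 + 3·5 + 3 = 16093  −1 ⇒ G_3=16092

1279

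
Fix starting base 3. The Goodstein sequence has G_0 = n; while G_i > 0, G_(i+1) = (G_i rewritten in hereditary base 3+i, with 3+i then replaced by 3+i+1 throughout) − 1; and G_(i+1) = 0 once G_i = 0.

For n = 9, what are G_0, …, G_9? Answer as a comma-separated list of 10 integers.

9, 15, 17, 19, 21, 23, 24, 25, 26, 27

9 —HB3→ 3^2 —bump→ 4^2 = 16 —(−1)→ 15
15 —HB4→ 3·4 + 3 —bump→ 3·5 + 3 = 18 —(−1)→ 17
17 —HB5→ 3·5 + 2 —bump→ 3·6 + 2 = 20 —(−1)→ 19
19 —HB6→ 3·6 + 1 —bump→ 3·7 + 1 = 22 —(−1)→ 21
21 —HB7→ 3·7 —bump→ 3·8 = 24 —(−1)→ 23
23 —HB8→ 2·8 + 7 —bump→ 2·9 + 7 = 25 —(−1)→ 24
24 —HB9→ 2·9 + 6 —bump→ 2·10 + 6 = 26 —(−1)→ 25
25 —HB10→ 2·10 + 5 —bump→ 2·11 + 5 = 27 —(−1)→ 26
26 —HB11→ 2·11 + 4 —bump→ 2·12 + 4 = 28 —(−1)→ 27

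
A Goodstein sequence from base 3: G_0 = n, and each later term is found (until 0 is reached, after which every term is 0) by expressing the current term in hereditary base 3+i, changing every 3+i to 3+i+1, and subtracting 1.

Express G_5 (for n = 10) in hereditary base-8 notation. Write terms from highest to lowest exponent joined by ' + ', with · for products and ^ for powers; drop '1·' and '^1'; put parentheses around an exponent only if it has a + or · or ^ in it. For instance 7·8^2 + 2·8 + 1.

4·8 + 1

step 0: 10 = 3^2 + 1; sub 4 for 3: 4^2 + 1; = 17; G_1 = 17−1 = 16
step 1: 16 = 4^2; sub 5 for 4: 5^2; = 25; G_2 = 25−1 = 24
step 2: 24 = 4·5 + 4; sub 6 for 5: 4·6 + 4; = 28; G_3 = 28−1 = 27
step 3: 27 = 4·6 + 3; sub 7 for 6: 4·7 + 3; = 31; G_4 = 31−1 = 30
step 4: 30 = 4·7 + 2; sub 8 for 7: 4·8 + 2; = 34; G_5 = 34−1 = 33
step 5: 33 = 4·8 + 1; sub 9 for 8: 4·9 + 1; = 37; G_6 = 37−1 = 36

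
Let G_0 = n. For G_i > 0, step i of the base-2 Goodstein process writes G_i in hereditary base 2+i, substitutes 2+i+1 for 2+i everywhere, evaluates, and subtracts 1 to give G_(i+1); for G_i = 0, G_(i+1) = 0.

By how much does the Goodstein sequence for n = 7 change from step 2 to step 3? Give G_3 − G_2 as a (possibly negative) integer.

2868

i=0: 7 = 2^2 + 2 + 1 (b=2); 2→3: 3^3 + 3 + 1 = 31; 31−1 = 30
i=1: 30 = 3^3 + 3 (b=3); 3→4: 4^4 + 4 = 260; 260−1 = 259
i=2: 259 = 4^4 + 3 (b=4); 4→5: 5^5 + 3 = 3128; 3128−1 = 3127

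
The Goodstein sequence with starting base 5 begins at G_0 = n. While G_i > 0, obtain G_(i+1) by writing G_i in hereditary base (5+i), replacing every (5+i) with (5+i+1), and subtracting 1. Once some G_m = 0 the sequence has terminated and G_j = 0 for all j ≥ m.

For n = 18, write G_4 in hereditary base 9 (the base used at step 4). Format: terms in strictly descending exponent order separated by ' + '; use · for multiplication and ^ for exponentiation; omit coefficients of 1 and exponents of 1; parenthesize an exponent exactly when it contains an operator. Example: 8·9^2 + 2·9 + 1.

2·9 + 8

G_0=18  [base 5] 3·5 + 3  →[5↦6]→  3·6 + 3 = 21  −1 ⇒ G_1=20
G_1=20  [base 6] 3·6 + 2  →[6↦7]→  3·7 + 2 = 23  −1 ⇒ G_2=22
G_2=22  [base 7] 3·7 + 1  →[7↦8]→  3·8 + 1 = 25  −1 ⇒ G_3=24
G_3=24  [base 8] 3·8  →[8↦9]→  3·9 = 27  −1 ⇒ G_4=26
G_4=26  [base 9] 2·9 + 8  →[9↦10]→  2·10 + 8 = 28  −1 ⇒ G_5=27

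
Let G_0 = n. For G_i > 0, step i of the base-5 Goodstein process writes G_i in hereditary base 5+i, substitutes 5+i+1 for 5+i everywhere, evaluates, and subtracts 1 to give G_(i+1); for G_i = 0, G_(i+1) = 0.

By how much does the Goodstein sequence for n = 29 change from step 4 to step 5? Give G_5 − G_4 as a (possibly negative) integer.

18

base 5: 29 = 5^2 + 4; at 6: 6^2 + 4 = 40; next = 39
base 6: 39 = 6^2 + 3; at 7: 7^2 + 3 = 52; next = 51
base 7: 51 = 7^2 + 2; at 8: 8^2 + 2 = 66; next = 65
base 8: 65 = 8^2 + 1; at 9: 9^2 + 1 = 82; next = 81
base 9: 81 = 9^2; at 10: 10^2 = 100; next = 99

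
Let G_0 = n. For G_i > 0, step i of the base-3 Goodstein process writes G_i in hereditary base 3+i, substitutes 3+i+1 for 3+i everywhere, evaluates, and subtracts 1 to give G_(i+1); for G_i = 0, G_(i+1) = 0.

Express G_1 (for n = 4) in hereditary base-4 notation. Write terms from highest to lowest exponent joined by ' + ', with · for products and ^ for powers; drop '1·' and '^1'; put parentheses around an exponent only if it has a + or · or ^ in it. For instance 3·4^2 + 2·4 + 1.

G_0 = 4. HB_3(4) = 3 + 1. Bump = 5. G_1 = 4.
G_1 = 4. HB_4(4) = 4. Bump = 5. G_2 = 4.

4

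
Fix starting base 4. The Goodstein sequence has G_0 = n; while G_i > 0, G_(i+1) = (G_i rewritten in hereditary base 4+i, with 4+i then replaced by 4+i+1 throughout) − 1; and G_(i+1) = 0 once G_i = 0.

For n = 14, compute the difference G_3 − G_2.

G_0 = 14. HB_4(14) = 3·4 + 2. Bump = 17. G_1 = 16.
G_1 = 16. HB_5(16) = 3·5 + 1. Bump = 19. G_2 = 18.
G_2 = 18. HB_6(18) = 3·6. Bump = 21. G_3 = 20.

2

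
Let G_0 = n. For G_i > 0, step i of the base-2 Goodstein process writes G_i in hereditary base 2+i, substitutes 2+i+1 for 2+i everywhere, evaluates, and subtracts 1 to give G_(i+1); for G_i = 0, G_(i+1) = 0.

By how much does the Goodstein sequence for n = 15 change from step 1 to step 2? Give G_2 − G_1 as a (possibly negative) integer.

1172

15 —HB2→ 2^(2 + 1) + 2^2 + 2 + 1 —bump→ 3^(3 + 1) + 3^3 + 3 + 1 = 112 —(−1)→ 111
111 —HB3→ 3^(3 + 1) + 3^3 + 3 —bump→ 4^(4 + 1) + 4^4 + 4 = 1284 —(−1)→ 1283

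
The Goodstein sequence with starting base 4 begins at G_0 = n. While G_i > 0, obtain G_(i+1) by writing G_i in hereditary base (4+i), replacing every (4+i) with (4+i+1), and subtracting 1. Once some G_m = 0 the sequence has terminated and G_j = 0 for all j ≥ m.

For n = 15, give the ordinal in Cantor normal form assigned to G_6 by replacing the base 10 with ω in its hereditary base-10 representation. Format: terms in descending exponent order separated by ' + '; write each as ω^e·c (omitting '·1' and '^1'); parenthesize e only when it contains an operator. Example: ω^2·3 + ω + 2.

[0] 15 ≡ 3·4 + 3 (base 4). Lift 5: 18. −1: 17.
[1] 17 ≡ 3·5 + 2 (base 5). Lift 6: 20. −1: 19.
[2] 19 ≡ 3·6 + 1 (base 6). Lift 7: 22. −1: 21.
[3] 21 ≡ 3·7 (base 7). Lift 8: 24. −1: 23.
[4] 23 ≡ 2·8 + 7 (base 8). Lift 9: 25. −1: 24.
[5] 24 ≡ 2·9 + 6 (base 9). Lift 10: 26. −1: 25.
[6] 25 ≡ 2·10 + 5 (base 10). Lift 11: 27. −1: 26.

ω·2 + 5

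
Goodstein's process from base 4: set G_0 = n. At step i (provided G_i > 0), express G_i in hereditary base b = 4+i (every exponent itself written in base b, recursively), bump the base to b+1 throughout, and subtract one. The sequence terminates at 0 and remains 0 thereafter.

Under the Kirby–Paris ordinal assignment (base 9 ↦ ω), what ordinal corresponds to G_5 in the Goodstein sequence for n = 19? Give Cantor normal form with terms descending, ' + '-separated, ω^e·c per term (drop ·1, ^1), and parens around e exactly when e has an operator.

ω·7 + 6

G_0 = 19. HB_4(19) = 4^2 + 3. Bump = 28. G_1 = 27.
G_1 = 27. HB_5(27) = 5^2 + 2. Bump = 38. G_2 = 37.
G_2 = 37. HB_6(37) = 6^2 + 1. Bump = 50. G_3 = 49.
G_3 = 49. HB_7(49) = 7^2. Bump = 64. G_4 = 63.
G_4 = 63. HB_8(63) = 7·8 + 7. Bump = 70. G_5 = 69.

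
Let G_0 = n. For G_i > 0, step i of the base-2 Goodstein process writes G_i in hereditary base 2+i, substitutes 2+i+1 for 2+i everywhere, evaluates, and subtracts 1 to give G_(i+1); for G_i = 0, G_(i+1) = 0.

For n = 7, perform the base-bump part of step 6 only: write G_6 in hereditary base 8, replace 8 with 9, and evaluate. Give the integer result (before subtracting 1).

G_0 = 7. HB_2(7) = 2^2 + 2 + 1. Bump = 31. G_1 = 30.
G_1 = 30. HB_3(30) = 3^3 + 3. Bump = 260. G_2 = 259.
G_2 = 259. HB_4(259) = 4^4 + 3. Bump = 3128. G_3 = 3127.
G_3 = 3127. HB_5(3127) = 5^5 + 2. Bump = 46658. G_4 = 46657.
G_4 = 46657. HB_6(46657) = 6^6 + 1. Bump = 823544. G_5 = 823543.
G_5 = 823543. HB_7(823543) = 7^7. Bump = 16777216. G_6 = 16777215.
G_6 = 16777215. HB_8(16777215) = 7·8^7 + 7·8^6 + 7·8^5 + 7·8^4 + 7·8^3 + 7·8^2 + 7·8 + 7. Bump = 37665880. G_7 = 37665879.

37665880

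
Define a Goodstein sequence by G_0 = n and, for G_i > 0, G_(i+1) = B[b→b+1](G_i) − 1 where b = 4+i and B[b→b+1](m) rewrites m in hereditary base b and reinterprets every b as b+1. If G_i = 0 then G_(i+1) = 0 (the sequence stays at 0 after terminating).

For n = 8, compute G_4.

G_0=8  [base 4] 2·4  →[4↦5]→  2·5 = 10  −1 ⇒ G_1=9
G_1=9  [base 5] 5 + 4  →[5↦6]→  6 + 4 = 10  −1 ⇒ G_2=9
G_2=9  [base 6] 6 + 3  →[6↦7]→  7 + 3 = 10  −1 ⇒ G_3=9
G_3=9  [base 7] 7 + 2  →[7↦8]→  8 + 2 = 10  −1 ⇒ G_4=9
G_4=9  [base 8] 8 + 1  →[8↦9]→  9 + 1 = 10  −1 ⇒ G_5=9

9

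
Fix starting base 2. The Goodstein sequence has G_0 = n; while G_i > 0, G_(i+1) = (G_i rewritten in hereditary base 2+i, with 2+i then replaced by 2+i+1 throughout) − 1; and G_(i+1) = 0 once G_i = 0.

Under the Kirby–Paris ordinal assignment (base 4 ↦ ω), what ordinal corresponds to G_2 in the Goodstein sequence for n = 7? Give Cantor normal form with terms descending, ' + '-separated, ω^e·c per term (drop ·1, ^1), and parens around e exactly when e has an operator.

ω^ω + 3

base 2: 7 = 2^2 + 2 + 1; at 3: 3^3 + 3 + 1 = 31; next = 30
base 3: 30 = 3^3 + 3; at 4: 4^4 + 4 = 260; next = 259
base 4: 259 = 4^4 + 3; at 5: 5^5 + 3 = 3128; next = 3127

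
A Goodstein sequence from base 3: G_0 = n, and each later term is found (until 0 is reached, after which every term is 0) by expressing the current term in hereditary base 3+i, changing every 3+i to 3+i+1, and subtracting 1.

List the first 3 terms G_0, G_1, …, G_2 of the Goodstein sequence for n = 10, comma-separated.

[0] 10 ≡ 3^2 + 1 (base 3). Lift 4: 17. −1: 16.
[1] 16 ≡ 4^2 (base 4). Lift 5: 25. −1: 24.

10, 16, 24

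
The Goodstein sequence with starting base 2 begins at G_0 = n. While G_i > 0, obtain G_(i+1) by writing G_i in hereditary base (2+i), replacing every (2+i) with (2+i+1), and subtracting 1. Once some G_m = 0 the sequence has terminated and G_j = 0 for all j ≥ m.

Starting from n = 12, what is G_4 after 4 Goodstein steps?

base 2: 12 = 2^(2 + 1) + 2^2; at 3: 3^(3 + 1) + 3^3 = 108; next = 107
base 3: 107 = 3^(3 + 1) + 2·3^2 + 2·3 + 2; at 4: 4^(4 + 1) + 2·4^2 + 2·4 + 2 = 1066; next = 1065
base 4: 1065 = 4^(4 + 1) + 2·4^2 + 2·4 + 1; at 5: 5^(5 + 1) + 2·5^2 + 2·5 + 1 = 15686; next = 15685
base 5: 15685 = 5^(5 + 1) + 2·5^2 + 2·5; at 6: 6^(6 + 1) + 2·6^2 + 2·6 = 280020; next = 280019

280019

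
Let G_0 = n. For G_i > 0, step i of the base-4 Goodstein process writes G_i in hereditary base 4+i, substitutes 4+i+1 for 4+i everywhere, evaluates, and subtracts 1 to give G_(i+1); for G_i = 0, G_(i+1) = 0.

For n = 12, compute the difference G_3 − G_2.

1

G_0 = 12. HB_4(12) = 3·4. Bump = 15. G_1 = 14.
G_1 = 14. HB_5(14) = 2·5 + 4. Bump = 16. G_2 = 15.
G_2 = 15. HB_6(15) = 2·6 + 3. Bump = 17. G_3 = 16.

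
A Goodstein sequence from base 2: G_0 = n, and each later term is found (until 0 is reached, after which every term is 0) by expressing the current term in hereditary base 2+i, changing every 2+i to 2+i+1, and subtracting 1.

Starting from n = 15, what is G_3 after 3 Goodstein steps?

G_0=15  [base 2] 2^(2 + 1) + 2^2 + 2 + 1  →[2↦3]→  3^(3 + 1) + 3^3 + 3 + 1 = 112  −1 ⇒ G_1=111
G_1=111  [base 3] 3^(3 + 1) + 3^3 + 3  →[3↦4]→  4^(4 + 1) + 4^4 + 4 = 1284  −1 ⇒ G_2=1283
G_2=1283  [base 4] 4^(4 + 1) + 4^4 + 3  →[4↦5]→  5^(5 + 1) + 5^5 + 3 = 18753  −1 ⇒ G_3=18752

18752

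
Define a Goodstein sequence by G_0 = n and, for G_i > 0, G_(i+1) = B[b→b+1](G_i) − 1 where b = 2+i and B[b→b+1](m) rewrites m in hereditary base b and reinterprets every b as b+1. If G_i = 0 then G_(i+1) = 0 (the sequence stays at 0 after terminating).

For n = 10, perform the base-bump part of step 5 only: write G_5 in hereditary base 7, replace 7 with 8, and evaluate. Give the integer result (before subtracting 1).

(0) 10|_2 = 2^(2 + 1) + 2 ↦ 3^(3 + 1) + 3|_3 = 84 ⇒ 83
(1) 83|_3 = 3^(3 + 1) + 2 ↦ 4^(4 + 1) + 2|_4 = 1026 ⇒ 1025
(2) 1025|_4 = 4^(4 + 1) + 1 ↦ 5^(5 + 1) + 1|_5 = 15626 ⇒ 15625
(3) 15625|_5 = 5^(5 + 1) ↦ 6^(6 + 1)|_6 = 279936 ⇒ 279935
(4) 279935|_6 = 5·6^6 + 5·6^5 + 5·6^4 + 5·6^3 + 5·6^2 + 5·6 + 5 ↦ 5·7^7 + 5·7^5 + 5·7^4 + 5·7^3 + 5·7^2 + 5·7 + 5|_7 = 4215755 ⇒ 4215754
(5) 4215754|_7 = 5·7^7 + 5·7^5 + 5·7^4 + 5·7^3 + 5·7^2 + 5·7 + 4 ↦ 5·8^8 + 5·8^5 + 5·8^4 + 5·8^3 + 5·8^2 + 5·8 + 4|_8 = 84073324 ⇒ 84073323

84073324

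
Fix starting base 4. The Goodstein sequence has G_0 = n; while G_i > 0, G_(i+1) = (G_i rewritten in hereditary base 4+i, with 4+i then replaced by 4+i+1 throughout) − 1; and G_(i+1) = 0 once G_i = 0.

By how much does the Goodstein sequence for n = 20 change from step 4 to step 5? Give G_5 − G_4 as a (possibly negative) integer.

16

i=0: 20 = 4^2 + 4 (b=4); 4→5: 5^2 + 5 = 30; 30−1 = 29
i=1: 29 = 5^2 + 4 (b=5); 5→6: 6^2 + 4 = 40; 40−1 = 39
i=2: 39 = 6^2 + 3 (b=6); 6→7: 7^2 + 3 = 52; 52−1 = 51
i=3: 51 = 7^2 + 2 (b=7); 7→8: 8^2 + 2 = 66; 66−1 = 65
i=4: 65 = 8^2 + 1 (b=8); 8→9: 9^2 + 1 = 82; 82−1 = 81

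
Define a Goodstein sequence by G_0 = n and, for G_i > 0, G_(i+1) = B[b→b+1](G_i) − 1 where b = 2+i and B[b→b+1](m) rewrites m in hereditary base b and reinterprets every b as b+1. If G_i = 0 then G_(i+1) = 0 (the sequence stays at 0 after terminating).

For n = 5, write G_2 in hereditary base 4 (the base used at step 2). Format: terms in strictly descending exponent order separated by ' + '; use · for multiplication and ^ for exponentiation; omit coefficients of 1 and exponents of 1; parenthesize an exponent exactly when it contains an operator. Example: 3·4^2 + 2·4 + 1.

3·4^3 + 3·4^2 + 3·4 + 3

i=0: 5 = 2^2 + 1 (b=2); 2→3: 3^3 + 1 = 28; 28−1 = 27
i=1: 27 = 3^3 (b=3); 3→4: 4^4 = 256; 256−1 = 255
i=2: 255 = 3·4^3 + 3·4^2 + 3·4 + 3 (b=4); 4→5: 3·5^3 + 3·5^2 + 3·5 + 3 = 468; 468−1 = 467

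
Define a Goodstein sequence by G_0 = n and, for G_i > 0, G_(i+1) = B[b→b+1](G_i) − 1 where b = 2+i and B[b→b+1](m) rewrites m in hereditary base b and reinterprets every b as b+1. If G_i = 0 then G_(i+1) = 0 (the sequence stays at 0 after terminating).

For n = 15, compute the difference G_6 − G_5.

144406599

step 0: 15 = 2^(2 + 1) + 2^2 + 2 + 1; sub 3 for 2: 3^(3 + 1) + 3^3 + 3 + 1; = 112; G_1 = 112−1 = 111
step 1: 111 = 3^(3 + 1) + 3^3 + 3; sub 4 for 3: 4^(4 + 1) + 4^4 + 4; = 1284; G_2 = 1284−1 = 1283
step 2: 1283 = 4^(4 + 1) + 4^4 + 3; sub 5 for 4: 5^(5 + 1) + 5^5 + 3; = 18753; G_3 = 18753−1 = 18752
step 3: 18752 = 5^(5 + 1) + 5^5 + 2; sub 6 for 5: 6^(6 + 1) + 6^6 + 2; = 326594; G_4 = 326594−1 = 326593
step 4: 326593 = 6^(6 + 1) + 6^6 + 1; sub 7 for 6: 7^(7 + 1) + 7^7 + 1; = 6588345; G_5 = 6588345−1 = 6588344
step 5: 6588344 = 7^(7 + 1) + 7^7; sub 8 for 7: 8^(8 + 1) + 8^8; = 150994944; G_6 = 150994944−1 = 150994943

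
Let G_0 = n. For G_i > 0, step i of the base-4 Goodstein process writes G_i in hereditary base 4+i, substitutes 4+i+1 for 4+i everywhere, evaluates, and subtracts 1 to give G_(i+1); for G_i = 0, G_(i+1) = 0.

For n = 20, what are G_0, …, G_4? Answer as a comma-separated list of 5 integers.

20, 29, 39, 51, 65

20 —HB4→ 4^2 + 4 —bump→ 5^2 + 5 = 30 —(−1)→ 29
29 —HB5→ 5^2 + 4 —bump→ 6^2 + 4 = 40 —(−1)→ 39
39 —HB6→ 6^2 + 3 —bump→ 7^2 + 3 = 52 —(−1)→ 51
51 —HB7→ 7^2 + 2 —bump→ 8^2 + 2 = 66 —(−1)→ 65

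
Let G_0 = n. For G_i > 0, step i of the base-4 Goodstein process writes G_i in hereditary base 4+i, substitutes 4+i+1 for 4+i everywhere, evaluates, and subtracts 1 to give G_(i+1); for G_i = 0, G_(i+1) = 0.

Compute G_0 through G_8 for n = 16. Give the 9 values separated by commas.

G_0=16  [base 4] 4^2  →[4↦5]→  5^2 = 25  −1 ⇒ G_1=24
G_1=24  [base 5] 4·5 + 4  →[5↦6]→  4·6 + 4 = 28  −1 ⇒ G_2=27
G_2=27  [base 6] 4·6 + 3  →[6↦7]→  4·7 + 3 = 31  −1 ⇒ G_3=30
G_3=30  [base 7] 4·7 + 2  →[7↦8]→  4·8 + 2 = 34  −1 ⇒ G_4=33
G_4=33  [base 8] 4·8 + 1  →[8↦9]→  4·9 + 1 = 37  −1 ⇒ G_5=36
G_5=36  [base 9] 4·9  →[9↦10]→  4·10 = 40  −1 ⇒ G_6=39
G_6=39  [base 10] 3·10 + 9  →[10↦11]→  3·11 + 9 = 42  −1 ⇒ G_7=41
G_7=41  [base 11] 3·11 + 8  →[11↦12]→  3·12 + 8 = 44  −1 ⇒ G_8=43

16, 24, 27, 30, 33, 36, 39, 41, 43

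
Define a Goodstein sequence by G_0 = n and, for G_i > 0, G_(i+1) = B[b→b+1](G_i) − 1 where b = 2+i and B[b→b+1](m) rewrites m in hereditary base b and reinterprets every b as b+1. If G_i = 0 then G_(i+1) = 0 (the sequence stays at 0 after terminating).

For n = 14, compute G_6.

14 —HB2→ 2^(2 + 1) + 2^2 + 2 —bump→ 3^(3 + 1) + 3^3 + 3 = 111 —(−1)→ 110
110 —HB3→ 3^(3 + 1) + 3^3 + 2 —bump→ 4^(4 + 1) + 4^4 + 2 = 1282 —(−1)→ 1281
1281 —HB4→ 4^(4 + 1) + 4^4 + 1 —bump→ 5^(5 + 1) + 5^5 + 1 = 18751 —(−1)→ 18750
18750 —HB5→ 5^(5 + 1) + 5^5 —bump→ 6^(6 + 1) + 6^6 = 326592 —(−1)→ 326591
326591 —HB6→ 6^(6 + 1) + 5·6^5 + 5·6^4 + 5·6^3 + 5·6^2 + 5·6 + 5 —bump→ 7^(7 + 1) + 5·7^5 + 5·7^4 + 5·7^3 + 5·7^2 + 5·7 + 5 = 5862841 —(−1)→ 5862840
5862840 —HB7→ 7^(7 + 1) + 5·7^5 + 5·7^4 + 5·7^3 + 5·7^2 + 5·7 + 4 —bump→ 8^(8 + 1) + 5·8^5 + 5·8^4 + 5·8^3 + 5·8^2 + 5·8 + 4 = 134404972 —(−1)→ 134404971
134404971 —HB8→ 8^(8 + 1) + 5·8^5 + 5·8^4 + 5·8^3 + 5·8^2 + 5·8 + 3 —bump→ 9^(9 + 1) + 5·9^5 + 5·9^4 + 5·9^3 + 5·9^2 + 5·9 + 3 = 3487116549 —(−1)→ 3487116548

134404971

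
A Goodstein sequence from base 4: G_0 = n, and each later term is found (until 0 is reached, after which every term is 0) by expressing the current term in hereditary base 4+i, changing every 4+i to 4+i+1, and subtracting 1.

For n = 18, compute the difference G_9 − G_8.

[0] 18 ≡ 4^2 + 2 (base 4). Lift 5: 27. −1: 26.
[1] 26 ≡ 5^2 + 1 (base 5). Lift 6: 37. −1: 36.
[2] 36 ≡ 6^2 (base 6). Lift 7: 49. −1: 48.
[3] 48 ≡ 6·7 + 6 (base 7). Lift 8: 54. −1: 53.
[4] 53 ≡ 6·8 + 5 (base 8). Lift 9: 59. −1: 58.
[5] 58 ≡ 6·9 + 4 (base 9). Lift 10: 64. −1: 63.
[6] 63 ≡ 6·10 + 3 (base 10). Lift 11: 69. −1: 68.
[7] 68 ≡ 6·11 + 2 (base 11). Lift 12: 74. −1: 73.
[8] 73 ≡ 6·12 + 1 (base 12). Lift 13: 79. −1: 78.

5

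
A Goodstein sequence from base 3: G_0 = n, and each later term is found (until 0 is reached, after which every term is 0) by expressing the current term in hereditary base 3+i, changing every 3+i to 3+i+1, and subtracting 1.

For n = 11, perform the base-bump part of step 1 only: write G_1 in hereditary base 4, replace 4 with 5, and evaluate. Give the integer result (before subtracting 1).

26

step 0: 11 = 3^2 + 2; sub 4 for 3: 4^2 + 2; = 18; G_1 = 18−1 = 17
step 1: 17 = 4^2 + 1; sub 5 for 4: 5^2 + 1; = 26; G_2 = 26−1 = 25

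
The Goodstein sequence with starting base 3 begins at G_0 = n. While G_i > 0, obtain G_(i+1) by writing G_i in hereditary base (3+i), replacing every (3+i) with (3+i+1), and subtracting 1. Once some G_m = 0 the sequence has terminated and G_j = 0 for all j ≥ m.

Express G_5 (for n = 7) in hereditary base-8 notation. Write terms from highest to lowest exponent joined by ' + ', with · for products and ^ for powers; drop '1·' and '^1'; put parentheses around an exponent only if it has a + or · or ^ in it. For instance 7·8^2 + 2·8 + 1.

8 + 1

base 3: 7 = 2·3 + 1; at 4: 2·4 + 1 = 9; next = 8
base 4: 8 = 2·4; at 5: 2·5 = 10; next = 9
base 5: 9 = 5 + 4; at 6: 6 + 4 = 10; next = 9
base 6: 9 = 6 + 3; at 7: 7 + 3 = 10; next = 9
base 7: 9 = 7 + 2; at 8: 8 + 2 = 10; next = 9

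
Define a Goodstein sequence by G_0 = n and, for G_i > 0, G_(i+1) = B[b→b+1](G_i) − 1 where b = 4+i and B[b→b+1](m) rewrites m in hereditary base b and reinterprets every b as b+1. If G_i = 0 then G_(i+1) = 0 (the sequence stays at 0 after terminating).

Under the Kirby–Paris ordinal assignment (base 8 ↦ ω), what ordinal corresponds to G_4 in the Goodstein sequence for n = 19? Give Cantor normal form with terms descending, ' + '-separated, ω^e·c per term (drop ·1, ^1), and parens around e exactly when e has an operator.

ω·7 + 7

i=0: 19 = 4^2 + 3 (b=4); 4→5: 5^2 + 3 = 28; 28−1 = 27
i=1: 27 = 5^2 + 2 (b=5); 5→6: 6^2 + 2 = 38; 38−1 = 37
i=2: 37 = 6^2 + 1 (b=6); 6→7: 7^2 + 1 = 50; 50−1 = 49
i=3: 49 = 7^2 (b=7); 7→8: 8^2 = 64; 64−1 = 63
i=4: 63 = 7·8 + 7 (b=8); 8→9: 7·9 + 7 = 70; 70−1 = 69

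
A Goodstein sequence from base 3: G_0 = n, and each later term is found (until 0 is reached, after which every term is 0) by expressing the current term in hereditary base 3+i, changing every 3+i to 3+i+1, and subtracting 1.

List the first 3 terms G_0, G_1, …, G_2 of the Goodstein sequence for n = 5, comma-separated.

G_0=5  [base 3] 3 + 2  →[3↦4]→  4 + 2 = 6  −1 ⇒ G_1=5
G_1=5  [base 4] 4 + 1  →[4↦5]→  5 + 1 = 6  −1 ⇒ G_2=5

5, 5, 5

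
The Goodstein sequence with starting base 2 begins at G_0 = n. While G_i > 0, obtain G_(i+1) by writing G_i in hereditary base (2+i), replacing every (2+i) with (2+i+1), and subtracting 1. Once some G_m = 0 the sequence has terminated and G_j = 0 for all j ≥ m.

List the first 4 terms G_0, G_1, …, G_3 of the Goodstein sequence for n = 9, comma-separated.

G_0 = 9. HB_2(9) = 2^(2 + 1) + 1. Bump = 82. G_1 = 81.
G_1 = 81. HB_3(81) = 3^(3 + 1). Bump = 1024. G_2 = 1023.
G_2 = 1023. HB_4(1023) = 3·4^4 + 3·4^3 + 3·4^2 + 3·4 + 3. Bump = 9843. G_3 = 9842.

9, 81, 1023, 9842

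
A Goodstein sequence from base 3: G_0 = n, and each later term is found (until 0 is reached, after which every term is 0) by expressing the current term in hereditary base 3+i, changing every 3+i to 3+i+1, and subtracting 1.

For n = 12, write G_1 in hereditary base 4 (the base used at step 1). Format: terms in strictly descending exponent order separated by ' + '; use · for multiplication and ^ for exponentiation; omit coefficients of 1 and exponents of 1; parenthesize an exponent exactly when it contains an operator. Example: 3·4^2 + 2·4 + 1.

4^2 + 3

[0] 12 ≡ 3^2 + 3 (base 3). Lift 4: 20. −1: 19.
[1] 19 ≡ 4^2 + 3 (base 4). Lift 5: 28. −1: 27.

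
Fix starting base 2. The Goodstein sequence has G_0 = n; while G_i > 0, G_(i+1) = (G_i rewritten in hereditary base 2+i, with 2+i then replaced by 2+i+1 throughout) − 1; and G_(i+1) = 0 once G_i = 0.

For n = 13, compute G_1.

G_0=13  [base 2] 2^(2 + 1) + 2^2 + 1  →[2↦3]→  3^(3 + 1) + 3^3 + 1 = 109  −1 ⇒ G_1=108
G_1=108  [base 3] 3^(3 + 1) + 3^3  →[3↦4]→  4^(4 + 1) + 4^4 = 1280  −1 ⇒ G_2=1279

108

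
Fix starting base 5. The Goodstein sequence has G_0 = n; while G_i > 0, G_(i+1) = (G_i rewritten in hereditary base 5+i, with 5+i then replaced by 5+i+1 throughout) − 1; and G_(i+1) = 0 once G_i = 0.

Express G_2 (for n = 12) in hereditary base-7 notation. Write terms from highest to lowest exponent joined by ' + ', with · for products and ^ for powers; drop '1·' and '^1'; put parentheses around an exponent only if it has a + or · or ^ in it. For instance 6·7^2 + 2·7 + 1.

step 0: 12 = 2·5 + 2; sub 6 for 5: 2·6 + 2; = 14; G_1 = 14−1 = 13
step 1: 13 = 2·6 + 1; sub 7 for 6: 2·7 + 1; = 15; G_2 = 15−1 = 14
step 2: 14 = 2·7; sub 8 for 7: 2·8; = 16; G_3 = 16−1 = 15

2·7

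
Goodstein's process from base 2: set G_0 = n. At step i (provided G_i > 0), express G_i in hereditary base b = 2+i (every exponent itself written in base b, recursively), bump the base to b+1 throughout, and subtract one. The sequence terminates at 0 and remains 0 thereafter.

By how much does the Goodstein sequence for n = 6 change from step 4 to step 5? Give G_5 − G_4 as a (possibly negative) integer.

51384

(0) 6|_2 = 2^2 + 2 ↦ 3^3 + 3|_3 = 30 ⇒ 29
(1) 29|_3 = 3^3 + 2 ↦ 4^4 + 2|_4 = 258 ⇒ 257
(2) 257|_4 = 4^4 + 1 ↦ 5^5 + 1|_5 = 3126 ⇒ 3125
(3) 3125|_5 = 5^5 ↦ 6^6|_6 = 46656 ⇒ 46655
(4) 46655|_6 = 5·6^5 + 5·6^4 + 5·6^3 + 5·6^2 + 5·6 + 5 ↦ 5·7^5 + 5·7^4 + 5·7^3 + 5·7^2 + 5·7 + 5|_7 = 98040 ⇒ 98039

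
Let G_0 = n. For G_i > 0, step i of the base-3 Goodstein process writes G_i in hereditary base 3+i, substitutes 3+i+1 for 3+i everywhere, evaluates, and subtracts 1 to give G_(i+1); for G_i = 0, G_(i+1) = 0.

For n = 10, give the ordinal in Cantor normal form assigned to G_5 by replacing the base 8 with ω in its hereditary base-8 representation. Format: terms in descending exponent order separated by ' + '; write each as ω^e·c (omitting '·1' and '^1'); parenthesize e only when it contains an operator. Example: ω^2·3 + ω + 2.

base 3: 10 = 3^2 + 1; at 4: 4^2 + 1 = 17; next = 16
base 4: 16 = 4^2; at 5: 5^2 = 25; next = 24
base 5: 24 = 4·5 + 4; at 6: 4·6 + 4 = 28; next = 27
base 6: 27 = 4·6 + 3; at 7: 4·7 + 3 = 31; next = 30
base 7: 30 = 4·7 + 2; at 8: 4·8 + 2 = 34; next = 33
base 8: 33 = 4·8 + 1; at 9: 4·9 + 1 = 37; next = 36

ω·4 + 1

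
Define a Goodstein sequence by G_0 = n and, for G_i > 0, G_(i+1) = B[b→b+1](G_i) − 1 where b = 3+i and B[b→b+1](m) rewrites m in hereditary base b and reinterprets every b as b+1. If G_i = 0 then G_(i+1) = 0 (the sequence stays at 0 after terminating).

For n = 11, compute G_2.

25

step 0: 11 = 3^2 + 2; sub 4 for 3: 4^2 + 2; = 18; G_1 = 18−1 = 17
step 1: 17 = 4^2 + 1; sub 5 for 4: 5^2 + 1; = 26; G_2 = 26−1 = 25
step 2: 25 = 5^2; sub 6 for 5: 6^2; = 36; G_3 = 36−1 = 35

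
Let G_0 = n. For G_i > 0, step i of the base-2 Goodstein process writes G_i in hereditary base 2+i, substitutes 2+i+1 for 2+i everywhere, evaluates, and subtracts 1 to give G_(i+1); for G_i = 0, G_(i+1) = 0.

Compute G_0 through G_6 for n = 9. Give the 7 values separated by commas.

9, 81, 1023, 9842, 140743, 2471826, 50333399

i=0: 9 = 2^(2 + 1) + 1 (b=2); 2→3: 3^(3 + 1) + 1 = 82; 82−1 = 81
i=1: 81 = 3^(3 + 1) (b=3); 3→4: 4^(4 + 1) = 1024; 1024−1 = 1023
i=2: 1023 = 3·4^4 + 3·4^3 + 3·4^2 + 3·4 + 3 (b=4); 4→5: 3·5^5 + 3·5^3 + 3·5^2 + 3·5 + 3 = 9843; 9843−1 = 9842
i=3: 9842 = 3·5^5 + 3·5^3 + 3·5^2 + 3·5 + 2 (b=5); 5→6: 3·6^6 + 3·6^3 + 3·6^2 + 3·6 + 2 = 140744; 140744−1 = 140743
i=4: 140743 = 3·6^6 + 3·6^3 + 3·6^2 + 3·6 + 1 (b=6); 6→7: 3·7^7 + 3·7^3 + 3·7^2 + 3·7 + 1 = 2471827; 2471827−1 = 2471826
i=5: 2471826 = 3·7^7 + 3·7^3 + 3·7^2 + 3·7 (b=7); 7→8: 3·8^8 + 3·8^3 + 3·8^2 + 3·8 = 50333400; 50333400−1 = 50333399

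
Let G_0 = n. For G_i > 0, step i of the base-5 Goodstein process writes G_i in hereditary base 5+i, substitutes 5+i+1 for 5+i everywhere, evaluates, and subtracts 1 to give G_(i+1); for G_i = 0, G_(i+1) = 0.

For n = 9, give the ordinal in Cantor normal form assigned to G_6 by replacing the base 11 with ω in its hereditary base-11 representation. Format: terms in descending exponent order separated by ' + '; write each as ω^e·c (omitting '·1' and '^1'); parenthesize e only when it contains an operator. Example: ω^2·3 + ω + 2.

8

G_0=9  [base 5] 5 + 4  →[5↦6]→  6 + 4 = 10  −1 ⇒ G_1=9
G_1=9  [base 6] 6 + 3  →[6↦7]→  7 + 3 = 10  −1 ⇒ G_2=9
G_2=9  [base 7] 7 + 2  →[7↦8]→  8 + 2 = 10  −1 ⇒ G_3=9
G_3=9  [base 8] 8 + 1  →[8↦9]→  9 + 1 = 10  −1 ⇒ G_4=9
G_4=9  [base 9] 9  →[9↦10]→  10 = 10  −1 ⇒ G_5=9
G_5=9  [base 10] 9  →[10↦11]→  9 = 9  −1 ⇒ G_6=8
G_6=8  [base 11] 8  →[11↦12]→  8 = 8  −1 ⇒ G_7=7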